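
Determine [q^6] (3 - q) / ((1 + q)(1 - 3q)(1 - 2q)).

Partial fractions give a closed form: a_n = (1/3)·(-1)^n + (6)·3^n + (-10/3)·2^n.
At n = 6: a_6 = 4161.

4161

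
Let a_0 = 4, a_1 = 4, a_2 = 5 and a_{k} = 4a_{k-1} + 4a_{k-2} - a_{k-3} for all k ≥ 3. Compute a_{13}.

193694164

The ordinary generating function has denominator 1 - 4y - 4y^2 + y^3.
Iterating the recurrence: a_0,…,a_{13} = 4, 4, 5, 32, 144, 699, 3340, 16012, 76709, 367544, 1761000, 8437467, 40426324, 193694164.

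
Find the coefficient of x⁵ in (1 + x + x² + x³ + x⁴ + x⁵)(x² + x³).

(1 + x + x² + x³ + x⁴ + x⁵) has coefficients 1,1,1,1,1,1 for degrees 0…5.
(x² + x³) has coefficients 0,0,1,1,0,0 for degrees 0…5.
[x⁵] = 1·0 + 1·0 + 1·1 + 1·1 + 1·0 + 1·0 = 2.

2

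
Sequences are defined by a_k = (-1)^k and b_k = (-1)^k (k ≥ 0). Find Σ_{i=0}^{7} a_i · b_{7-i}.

Write out a_i and b_{7-i} for i = 0,…,7 and sum the products.
Σ = 1·(-1) − 1·1 + 1·(-1) − 1·1 + 1·(-1) − 1·1 + 1·(-1) − 1·1 = -8.

-8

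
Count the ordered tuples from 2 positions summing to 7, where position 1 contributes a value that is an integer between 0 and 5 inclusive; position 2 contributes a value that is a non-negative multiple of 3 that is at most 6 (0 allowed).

The generating function for the choices is (1 + x + x² + x³ + x⁴ + x⁵)·(1 + x³ + x⁶); the count is [x⁷].
(1 + x + x² + x³ + x⁴ + x⁵) has coefficients 1,1,1,1,1,1 for degrees 0…5.
(1 + x³ + x⁶) has coefficients 1,0,0,1,0,0,1,0 for degrees 0…7.
[x⁷] = 1·0 + 1·1 + 1·0 + 1·0 + 1·1 + 1·0 = 2.

2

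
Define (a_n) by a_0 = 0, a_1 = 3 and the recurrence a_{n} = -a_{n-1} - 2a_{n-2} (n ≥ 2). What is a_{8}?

The ordinary generating function has denominator 1 + q + 2q^2.
Iterating the recurrence: a_0,…,a_{8} = 0, 3, -3, -3, 9, -3, -15, 21, 9.

9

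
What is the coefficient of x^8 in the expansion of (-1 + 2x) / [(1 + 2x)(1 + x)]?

The denominator gives the recurrence a_n = −3a_(n−1) − 2a_(n−2) for n ≥ 3; the numerator fixes a_0 = -1, a_1 = 5, a_2 = -13.
Iterating: -1, 5, -13, 29, -61, 125, -253, 509, -1021, so a_8 = -1021.

-1021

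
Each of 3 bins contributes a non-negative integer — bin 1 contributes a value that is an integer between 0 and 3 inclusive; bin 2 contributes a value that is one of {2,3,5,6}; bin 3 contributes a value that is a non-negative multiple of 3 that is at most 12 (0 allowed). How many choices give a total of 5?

4

The generating function for the choices is (1 + q + q^2 + q^3)·(q^2 + q^3 + q^5 + q^6)·(1 + q^3 + q^6 + q^9 + q^12); the count is [q^5].
(1 + q + q^2 + q^3) has coefficients 1,1,1,1 for degrees 0…3.
(q^2 + q^3 + q^5 + q^6) has coefficients 0,0,1,1,0,1 for degrees 0…5.
Finally multiplying by (1 + q^3 + q^6 + q^9 + q^12), the product of all factors after the first has coefficients 0,0,1,1,0,2 for degrees 0…5.
[q^5] = 1·2 + 1·0 + 1·1 + 1·1 = 4.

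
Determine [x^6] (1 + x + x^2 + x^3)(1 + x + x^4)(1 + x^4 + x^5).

(1 + x + x^2 + x^3) has coefficients 1,1,1,1 for degrees 0…3.
(1 + x + x^4) has coefficients 1,1,0,0,1,0,0 for degrees 0…6.
Finally multiplying by (1 + x^4 + x^5), the product of all factors after the first has coefficients 1,1,0,0,2,2,1 for degrees 0…6.
[x^6] = 1·1 + 1·2 + 1·2 + 1·0 = 5.

5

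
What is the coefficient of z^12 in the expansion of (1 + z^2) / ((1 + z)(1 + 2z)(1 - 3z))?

269816

Partial fractions give a closed form: a_n = (-1/2)·(-1)^n + (1)·(-2)^n + (1/2)·3^n.
At n = 12: a_12 = 269816.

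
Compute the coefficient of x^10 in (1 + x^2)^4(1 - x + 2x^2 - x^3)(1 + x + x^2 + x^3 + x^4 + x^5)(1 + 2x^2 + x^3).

41

(1 + x^2)^4 has coefficients 1,0,4,0,6,0,4,0,1 for degrees 0…8.
(1 - x + 2x^2 - x^3) has coefficients 1,-1,2,-1,0,0,0,0,0,0,0 for degrees 0…10.
Multiplying by (1 + x + x^2 + x^3 + x^4 + x^5) gives running coefficients 1,0,2,1,1,1,0,1,-1,0,0 for degrees 0…10.
Finally multiplying by (1 + 2x^2 + x^3), the product of all factors after the first has coefficients 1,0,4,2,5,5,3,4,0,2,-1 for degrees 0…10.
[x^10] = 1·(-1) + 4·0 + 6·3 + 4·5 + 1·4 = 41.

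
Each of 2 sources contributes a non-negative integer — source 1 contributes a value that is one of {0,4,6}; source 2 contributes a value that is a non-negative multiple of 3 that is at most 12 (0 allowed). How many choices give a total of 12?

2

The generating function for the choices is (1 + y⁴ + y⁶)·(1 + y³ + y⁶ + y⁹ + y¹²); the count is [y¹²].
(1 + y⁴ + y⁶) has coefficients 1,0,0,0,1,0,1 for degrees 0…6.
(1 + y³ + y⁶ + y⁹ + y¹²) has coefficients 1,0,0,1,0,0,1,0,0,1,0,0,1 for degrees 0…12.
[y¹²] = 1·1 + 1·0 + 1·1 = 2.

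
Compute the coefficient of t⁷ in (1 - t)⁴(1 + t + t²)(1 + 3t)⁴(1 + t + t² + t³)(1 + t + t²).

13

(1 - t)⁴ has coefficients 1,-4,6,-4,1 for degrees 0…4.
(1 + t + t²) has coefficients 1,1,1,0,0,0,0,0 for degrees 0…7.
Multiplying by (1 + 3t)⁴ gives running coefficients 1,13,67,174,243,189,81,0 for degrees 0…7.
Multiplying by (1 + t + t² + t³) gives running coefficients 1,14,81,255,497,673,687,513 for degrees 0…7.
Finally multiplying by (1 + t + t²), the product of all factors after the first has coefficients 1,15,96,350,833,1425,1857,1873 for degrees 0…7.
[t⁷] = 1·1873 − 4·1857 + 6·1425 − 4·833 + 1·350 = 13.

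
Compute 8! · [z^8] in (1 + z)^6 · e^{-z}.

-887

The EGF product rule gives c_8 = Σ_{k_1+k_2=8} C(8; k_1,k_2) · ∏ g_i(k_i), where (1+z)^6 gives the falling factorial (6)_k; e^{-z} gives (-1)^k.
g_1(k) for k = 0…8: 1, 6, 30, 120, 360, 720, 720, 0, 0.
g_2(k) for k = 0…8: 1, -1, 1, -1, 1, -1, 1, -1, 1.
c_8 = Σ_k C(8,k)·g_1(k)·g_2(8−k) = 1·1·1 + 8·6·(-1) + 28·30·1 + 56·120·(-1) + 70·360·1 + 56·720·(-1) + 28·720·1 = 1 − 48 + 840 − 6720 + 25200 − 40320 + 20160 = -887.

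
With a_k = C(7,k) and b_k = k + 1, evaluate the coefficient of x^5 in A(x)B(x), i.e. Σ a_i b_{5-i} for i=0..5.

Write out a_i and b_{5-i} for i = 0,…,5 and sum the products.
Σ = 1·6 + 7·5 + 21·4 + 35·3 + 35·2 + 21·1 = 321.

321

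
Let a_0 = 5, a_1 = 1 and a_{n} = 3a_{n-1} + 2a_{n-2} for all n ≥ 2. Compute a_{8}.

23909

The ordinary generating function has denominator 1 - 3q - 2q^2.
Iterating the recurrence: a_0,…,a_{8} = 5, 1, 13, 41, 149, 529, 1885, 6713, 23909.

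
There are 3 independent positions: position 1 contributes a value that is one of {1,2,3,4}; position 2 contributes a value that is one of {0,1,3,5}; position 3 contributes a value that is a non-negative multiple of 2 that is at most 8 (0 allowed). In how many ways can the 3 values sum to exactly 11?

7

The generating function for the choices is (y + y² + y³ + y⁴)·(1 + y + y³ + y⁵)·(1 + y² + y⁴ + y⁶ + y⁸); the count is [y¹¹].
(y + y² + y³ + y⁴) has coefficients 0,1,1,1,1 for degrees 0…4.
(1 + y + y³ + y⁵) has coefficients 1,1,0,1,0,1,0,0,0,0,0,0 for degrees 0…11.
Finally multiplying by (1 + y² + y⁴ + y⁶ + y⁸), the product of all factors after the first has coefficients 1,1,1,2,1,3,1,3,1,3,0,2 for degrees 0…11.
[y¹¹] = 1·0 + 1·3 + 1·1 + 1·3 = 7.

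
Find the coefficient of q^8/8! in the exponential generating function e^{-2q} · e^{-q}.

6561

The EGF product rule gives c_8 = Σ_{k_1+k_2=8} C(8; k_1,k_2) · ∏ g_i(k_i), where e^{-2q} gives (-2)^k; e^{-q} gives (-1)^k.
g_1(k) for k = 0…8: 1, -2, 4, -8, 16, -32, 64, -128, 256.
g_2(k) for k = 0…8: 1, -1, 1, -1, 1, -1, 1, -1, 1.
c_8 = Σ_k C(8,k)·g_1(k)·g_2(8−k) = 1·1·1 + 8·(-2)·(-1) + 28·4·1 + 56·(-8)·(-1) + 70·16·1 + 56·(-32)·(-1) + 28·64·1 + 8·(-128)·(-1) + 1·256·1 = 1 + 16 + 112 + 448 + 1120 + 1792 + 1792 + 1024 + 256 = 6561.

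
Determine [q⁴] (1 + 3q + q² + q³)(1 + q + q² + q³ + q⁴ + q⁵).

6

(1 + 3q + q² + q³) has coefficients 1,3,1,1 for degrees 0…3.
(1 + q + q² + q³ + q⁴ + q⁵) has coefficients 1,1,1,1,1 for degrees 0…4.
[q⁴] = 1·1 + 3·1 + 1·1 + 1·1 = 6.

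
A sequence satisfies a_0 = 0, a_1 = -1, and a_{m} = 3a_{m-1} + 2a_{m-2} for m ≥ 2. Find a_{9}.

-22363

The ordinary generating function has denominator 1 - 3q - 2q^2.
Iterating the recurrence: a_0,…,a_{9} = 0, -1, -3, -11, -39, -139, -495, -1763, -6279, -22363.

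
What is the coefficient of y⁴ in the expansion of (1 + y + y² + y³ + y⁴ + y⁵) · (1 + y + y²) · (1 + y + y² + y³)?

11

(1 + y + y² + y³ + y⁴ + y⁵) has coefficients 1,1,1,1,1 for degrees 0…4.
(1 + y + y²) has coefficients 1,1,1,0,0 for degrees 0…4.
Finally multiplying by (1 + y + y² + y³), the product of all factors after the first has coefficients 1,2,3,3,2 for degrees 0…4.
[y⁴] = 1·2 + 1·3 + 1·3 + 1·2 + 1·1 = 11.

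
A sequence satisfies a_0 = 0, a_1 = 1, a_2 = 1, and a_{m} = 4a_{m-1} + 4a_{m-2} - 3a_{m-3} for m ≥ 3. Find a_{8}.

16737

The ordinary generating function has denominator 1 - 4t - 4t^2 + 3t^3.
Iterating the recurrence: a_0,…,a_{8} = 0, 1, 1, 8, 33, 161, 752, 3553, 16737.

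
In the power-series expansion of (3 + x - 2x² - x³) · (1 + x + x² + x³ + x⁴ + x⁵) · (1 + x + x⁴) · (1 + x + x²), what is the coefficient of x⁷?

3

(3 + x - 2x² - x³) has coefficients 3,1,-2,-1 for degrees 0…3.
(1 + x + x² + x³ + x⁴ + x⁵) has coefficients 1,1,1,1,1,1,0,0 for degrees 0…7.
Multiplying by (1 + x + x⁴) gives running coefficients 1,2,2,2,3,3,2,1 for degrees 0…7.
Finally multiplying by (1 + x + x²), the product of all factors after the first has coefficients 1,3,5,6,7,8,8,6 for degrees 0…7.
[x⁷] = 3·6 + 1·8 − 2·8 − 1·7 = 3.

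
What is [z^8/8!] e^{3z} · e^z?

65536

The EGF product rule gives c_8 = Σ_{k_1+k_2=8} C(8; k_1,k_2) · ∏ g_i(k_i), where e^{3z} gives (3)^k; e^z gives (1)^k.
g_1(k) for k = 0…8: 1, 3, 9, 27, 81, 243, 729, 2187, 6561.
g_2(k) for k = 0…8: 1, 1, 1, 1, 1, 1, 1, 1, 1.
c_8 = Σ_k C(8,k)·g_1(k)·g_2(8−k) = 1·1·1 + 8·3·1 + 28·9·1 + 56·27·1 + 70·81·1 + 56·243·1 + 28·729·1 + 8·2187·1 + 1·6561·1 = 1 + 24 + 252 + 1512 + 5670 + 13608 + 20412 + 17496 + 6561 = 65536.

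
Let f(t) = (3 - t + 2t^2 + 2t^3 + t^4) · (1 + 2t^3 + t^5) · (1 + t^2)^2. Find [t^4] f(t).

6

(3 - t + 2t^2 + 2t^3 + t^4) has coefficients 3,-1,2,2,1 for degrees 0…4.
(1 + 2t^3 + t^5) has coefficients 1,0,0,2,0 for degrees 0…4.
Finally multiplying by (1 + t^2)^2, the product of all factors after the first has coefficients 1,0,2,2,1 for degrees 0…4.
[t^4] = 3·1 − 1·2 + 2·2 + 2·0 + 1·1 = 6.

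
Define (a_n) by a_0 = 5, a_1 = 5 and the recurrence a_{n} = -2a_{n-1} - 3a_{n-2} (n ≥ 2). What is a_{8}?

-475

The ordinary generating function has denominator 1 + 2q + 3q^2.
Iterating the recurrence: a_0,…,a_{8} = 5, 5, -25, 35, 5, -115, 215, -85, -475.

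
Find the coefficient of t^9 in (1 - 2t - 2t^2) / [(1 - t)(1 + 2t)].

The denominator gives the recurrence a_n = −a_(n−1) + 2a_(n−2) for n ≥ 3; the numerator fixes a_0 = 1, a_1 = -3, a_2 = 3.
Iterating: 1, -3, 3, -9, 15, -33, 63, -129, 255, -513, so a_9 = -513.

-513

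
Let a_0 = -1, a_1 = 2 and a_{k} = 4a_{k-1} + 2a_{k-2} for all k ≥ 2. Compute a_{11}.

The ordinary generating function has denominator 1 - 4y - 2y^2.
Iterating the recurrence: a_0,…,a_{11} = -1, 2, 6, 28, 124, 552, 2456, 10928, 48624, 216352, 962656, 4283328.

4283328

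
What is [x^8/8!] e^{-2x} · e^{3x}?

The EGF product rule gives c_8 = Σ_{k_1+k_2=8} C(8; k_1,k_2) · ∏ g_i(k_i), where e^{-2x} gives (-2)^k; e^{3x} gives (3)^k.
g_1(k) for k = 0…8: 1, -2, 4, -8, 16, -32, 64, -128, 256.
g_2(k) for k = 0…8: 1, 3, 9, 27, 81, 243, 729, 2187, 6561.
c_8 = Σ_k C(8,k)·g_1(k)·g_2(8−k) = 1·1·6561 + 8·(-2)·2187 + 28·4·729 + 56·(-8)·243 + 70·16·81 + 56·(-32)·27 + 28·64·9 + 8·(-128)·3 + 1·256·1 = 6561 − 34992 + 81648 − 108864 + 90720 − 48384 + 16128 − 3072 + 256 = 1.

1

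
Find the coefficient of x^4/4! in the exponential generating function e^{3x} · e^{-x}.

16

The EGF product rule gives c_4 = Σ_{k_1+k_2=4} C(4; k_1,k_2) · ∏ g_i(k_i), where e^{3x} gives (3)^k; e^{-x} gives (-1)^k.
g_1(k) for k = 0…4: 1, 3, 9, 27, 81.
g_2(k) for k = 0…4: 1, -1, 1, -1, 1.
c_4 = Σ_k C(4,k)·g_1(k)·g_2(4−k) = 1·1·1 + 4·3·(-1) + 6·9·1 + 4·27·(-1) + 1·81·1 = 1 − 12 + 54 − 108 + 81 = 16.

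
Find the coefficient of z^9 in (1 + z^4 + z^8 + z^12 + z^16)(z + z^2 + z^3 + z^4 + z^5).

(1 + z^4 + z^8 + z^12 + z^16) has coefficients 1,0,0,0,1,0,0,0,1,0 for degrees 0…9.
(z + z^2 + z^3 + z^4 + z^5) has coefficients 0,1,1,1,1,1,0,0,0,0 for degrees 0…9.
[z^9] = 1·0 + 1·1 + 1·1 = 2.

2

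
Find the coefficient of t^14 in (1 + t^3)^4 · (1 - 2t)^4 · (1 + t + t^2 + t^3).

(1 + t^3)^4 has coefficients 1,0,0,4,0,0,6,0,0,4,0,0,1 for degrees 0…12.
(1 - 2t)^4 has coefficients 1,-8,24,-32,16,0,0,0,0,0,0,0,0,0,0 for degrees 0…14.
Finally multiplying by (1 + t + t^2 + t^3), the product of all factors after the first has coefficients 1,-7,17,-15,0,8,-16,16,0,0,0,0,0,0,0 for degrees 0…14.
[t^14] = 1·0 + 4·0 + 6·0 + 4·8 + 1·17 = 49.

49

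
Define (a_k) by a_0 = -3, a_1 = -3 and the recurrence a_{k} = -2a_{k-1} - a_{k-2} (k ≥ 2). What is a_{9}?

-51

The ordinary generating function has denominator 1 + 2z + z^2.
Iterating the recurrence: a_0,…,a_{9} = -3, -3, 9, -15, 21, -27, 33, -39, 45, -51.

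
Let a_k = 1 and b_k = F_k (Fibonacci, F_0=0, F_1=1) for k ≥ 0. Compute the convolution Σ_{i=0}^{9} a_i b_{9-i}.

Write out a_i and b_{9-i} for i = 0,…,9 and sum the products.
Σ = 1·34 + 1·21 + 1·13 + 1·8 + 1·5 + 1·3 + 1·2 + 1·1 + 1·1 + 1·0 = 88.

88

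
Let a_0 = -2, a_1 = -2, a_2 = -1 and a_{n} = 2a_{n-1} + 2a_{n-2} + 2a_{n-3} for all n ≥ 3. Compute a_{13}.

-396416

The ordinary generating function has denominator 1 - 2z - 2z^2 - 2z^3.
Iterating the recurrence: a_0,…,a_{13} = -2, -2, -1, -10, -26, -74, -220, -640, -1868, -5456, -15928, -46504, -135776, -396416.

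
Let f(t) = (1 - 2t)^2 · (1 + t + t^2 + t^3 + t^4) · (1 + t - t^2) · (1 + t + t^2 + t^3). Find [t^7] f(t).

(1 - 2t)^2 has coefficients 1,-4,4 for degrees 0…2.
(1 + t + t^2 + t^3 + t^4) has coefficients 1,1,1,1,1,0,0,0 for degrees 0…7.
Multiplying by (1 + t - t^2) gives running coefficients 1,2,1,1,1,0,-1,0 for degrees 0…7.
Finally multiplying by (1 + t + t^2 + t^3), the product of all factors after the first has coefficients 1,3,4,5,5,3,1,0 for degrees 0…7.
[t^7] = 1·0 − 4·1 + 4·3 = 8.

8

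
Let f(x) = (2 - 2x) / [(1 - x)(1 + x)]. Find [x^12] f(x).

2

The denominator gives the recurrence a_n = a_(n−2) for n ≥ 2; the numerator fixes a_0 = 2, a_1 = -2.
Iterating: 2, -2, 2, -2, 2, -2, 2, -2, 2, -2, 2, -2, 2, so a_12 = 2.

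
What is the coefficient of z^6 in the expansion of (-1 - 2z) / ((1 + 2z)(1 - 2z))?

Partial fractions give a closed form: a_n = (-1)·2^n.
At n = 6: a_6 = -64.

-64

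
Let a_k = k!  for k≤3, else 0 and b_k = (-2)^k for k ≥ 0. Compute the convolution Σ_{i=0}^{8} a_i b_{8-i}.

Write out a_i and b_{8-i} for i = 0,…,8 and sum the products.
Σ = 1·256 + 1·(-128) + 2·64 + 6·(-32) + 0·16 + 0·(-8) + 0·4 + 0·(-2) + 0·1 = 64.

64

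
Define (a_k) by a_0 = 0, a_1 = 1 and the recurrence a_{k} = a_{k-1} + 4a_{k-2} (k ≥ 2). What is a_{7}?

181

The ordinary generating function has denominator 1 - q - 4q^2.
Iterating the recurrence: a_0,…,a_{7} = 0, 1, 1, 5, 9, 29, 65, 181.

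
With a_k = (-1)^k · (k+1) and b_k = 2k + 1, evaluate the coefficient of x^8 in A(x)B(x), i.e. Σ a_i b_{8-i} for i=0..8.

5

Write out a_i and b_{8-i} for i = 0,…,8 and sum the products.
Σ = 1·17 − 2·15 + 3·13 − 4·11 + 5·9 − 6·7 + 7·5 − 8·3 + 9·1 = 5.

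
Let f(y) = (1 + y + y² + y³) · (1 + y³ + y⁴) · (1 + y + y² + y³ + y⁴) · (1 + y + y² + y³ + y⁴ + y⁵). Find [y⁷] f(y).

41

(1 + y + y² + y³) has coefficients 1,1,1,1 for degrees 0…3.
(1 + y³ + y⁴) has coefficients 1,0,0,1,1,0,0,0 for degrees 0…7.
Multiplying by (1 + y + y² + y³ + y⁴) gives running coefficients 1,1,1,2,3,2,2,2 for degrees 0…7.
Finally multiplying by (1 + y + y² + y³ + y⁴ + y⁵), the product of all factors after the first has coefficients 1,2,3,5,8,10,11,12 for degrees 0…7.
[y⁷] = 1·12 + 1·11 + 1·10 + 1·8 = 41.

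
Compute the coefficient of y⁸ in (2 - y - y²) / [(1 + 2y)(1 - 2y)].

The denominator gives the recurrence a_n = 4a_(n−2) for n ≥ 3; the numerator fixes a_0 = 2, a_1 = -1, a_2 = 7.
Iterating: 2, -1, 7, -4, 28, -16, 112, -64, 448, so a_8 = 448.

448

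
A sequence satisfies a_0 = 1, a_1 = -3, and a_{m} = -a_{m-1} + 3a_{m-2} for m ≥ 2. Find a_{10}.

5001

The ordinary generating function has denominator 1 + z - 3z^2.
Iterating the recurrence: a_0,…,a_{10} = 1, -3, 6, -15, 33, -78, 177, -411, 942, -2175, 5001.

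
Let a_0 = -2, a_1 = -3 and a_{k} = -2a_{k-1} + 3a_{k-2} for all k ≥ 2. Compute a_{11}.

The ordinary generating function has denominator 1 + 2t - 3t^2.
Iterating the recurrence: a_0,…,a_{11} = -2, -3, 0, -9, 18, -63, 180, -549, 1638, -4923, 14760, -44289.

-44289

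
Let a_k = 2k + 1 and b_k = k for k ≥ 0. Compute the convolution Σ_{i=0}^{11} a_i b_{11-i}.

This is [x^11] in the product of the two ordinary generating functions.
Σ = 1·11 + 3·10 + 5·9 + 7·8 + 9·7 + 11·6 + 13·5 + 15·4 + 17·3 + 19·2 + 21·1 + 23·0 = 506.

506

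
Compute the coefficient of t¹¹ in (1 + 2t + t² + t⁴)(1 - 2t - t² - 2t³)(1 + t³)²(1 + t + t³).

(1 + 2t + t² + t⁴) has coefficients 1,2,1,0,1 for degrees 0…4.
(1 - 2t - t² - 2t³) has coefficients 1,-2,-1,-2,0,0,0,0,0,0,0,0 for degrees 0…11.
Multiplying by (1 + t³)² gives running coefficients 1,-2,-1,0,-4,-2,-3,-2,-1,-2,0,0 for degrees 0…11.
Finally multiplying by (1 + t + t³), the product of all factors after the first has coefficients 1,-1,-3,0,-6,-7,-5,-9,-5,-6,-4,-1 for degrees 0…11.
[t¹¹] = 1·(-1) + 2·(-4) + 1·(-6) + 1·(-9) = -24.

-24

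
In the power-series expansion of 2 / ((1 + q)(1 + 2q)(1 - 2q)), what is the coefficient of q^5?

-42

Partial fractions give a closed form: a_n = (-2/3)·(-1)^n + (2)·(-2)^n + (2/3)·2^n.
At n = 5: a_5 = -42.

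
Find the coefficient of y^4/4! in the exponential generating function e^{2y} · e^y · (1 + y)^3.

The EGF product rule gives c_4 = Σ_{k_1+k_2+k_3=4} C(4; k_1,k_2,k_3) · ∏ g_i(k_i), where e^{2y} gives (2)^k; e^y gives (1)^k; (1+y)^3 gives the falling factorial (3)_k.
g_1(k) for k = 0…4: 1, 2, 4, 8, 16.
g_2(k) for k = 0…4: 1, 1, 1, 1, 1.
g_3(k) for k = 0…4: 1, 3, 6, 6, 0.
First combine the last two factors: h(k) = Σ_j C(k,j)·g_2(j)·g_3(k−j) for k = 0…4: 1, 4, 13, 34, 73.
c_4 = Σ_k C(4,k)·g_1(k)·h(4−k) = 1·1·73 + 4·2·34 + 6·4·13 + 4·8·4 + 1·16·1 = 73 + 272 + 312 + 128 + 16 = 801.

801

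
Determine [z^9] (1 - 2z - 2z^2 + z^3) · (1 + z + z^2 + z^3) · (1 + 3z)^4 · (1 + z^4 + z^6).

-507

(1 - 2z - 2z^2 + z^3) has coefficients 1,-2,-2,1 for degrees 0…3.
(1 + z + z^2 + z^3) has coefficients 1,1,1,1,0,0,0,0,0,0 for degrees 0…9.
Multiplying by (1 + 3z)^4 gives running coefficients 1,13,67,175,255,243,189,81,0,0 for degrees 0…9.
Finally multiplying by (1 + z^4 + z^6), the product of all factors after the first has coefficients 1,13,67,175,256,256,257,269,322,418 for degrees 0…9.
[z^9] = 1·418 − 2·322 − 2·269 + 1·257 = -507.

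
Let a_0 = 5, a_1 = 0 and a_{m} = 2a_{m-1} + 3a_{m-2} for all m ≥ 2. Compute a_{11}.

The ordinary generating function has denominator 1 - 2x - 3x^2.
Iterating the recurrence: a_0,…,a_{11} = 5, 0, 15, 30, 105, 300, 915, 2730, 8205, 24600, 73815, 221430.

221430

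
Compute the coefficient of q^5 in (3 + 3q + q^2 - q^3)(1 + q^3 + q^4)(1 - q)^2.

(3 + 3q + q^2 - q^3) has coefficients 3,3,1,-1 for degrees 0…3.
(1 + q^3 + q^4) has coefficients 1,0,0,1,1,0 for degrees 0…5.
Finally multiplying by (1 - q)^2, the product of all factors after the first has coefficients 1,-2,1,1,-1,-1 for degrees 0…5.
[q^5] = 3·(-1) + 3·(-1) + 1·1 − 1·1 = -6.

-6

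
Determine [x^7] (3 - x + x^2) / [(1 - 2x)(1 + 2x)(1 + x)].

-361

Partial fractions give a closed form: a_n = (11/12)·2^n + (15/4)·(-2)^n + (-5/3)·(-1)^n.
At n = 7: a_7 = -361.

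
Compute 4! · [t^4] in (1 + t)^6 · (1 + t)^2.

The EGF product rule gives c_4 = Σ_{k_1+k_2=4} C(4; k_1,k_2) · ∏ g_i(k_i), where (1+t)^6 gives the falling factorial (6)_k; (1+t)^2 gives the falling factorial (2)_k.
g_1(k) for k = 0…4: 1, 6, 30, 120, 360.
g_2(k) for k = 0…4: 1, 2, 2, 0, 0.
c_4 = Σ_k C(4,k)·g_1(k)·g_2(4−k) = 6·30·2 + 4·120·2 + 1·360·1 = 360 + 960 + 360 = 1680.

1680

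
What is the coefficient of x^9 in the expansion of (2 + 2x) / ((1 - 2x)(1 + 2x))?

Partial fractions give a closed form: a_n = (3/2)·2^n + (1/2)·(-2)^n.
At n = 9: a_9 = 512.

512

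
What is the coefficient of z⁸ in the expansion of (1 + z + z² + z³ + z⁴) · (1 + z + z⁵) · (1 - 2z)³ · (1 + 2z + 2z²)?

(1 + z + z² + z³ + z⁴) has coefficients 1,1,1,1,1 for degrees 0…4.
(1 + z + z⁵) has coefficients 1,1,0,0,0,1,0,0,0 for degrees 0…8.
Multiplying by (1 - 2z)³ gives running coefficients 1,-5,6,4,-8,1,-6,12,-8 for degrees 0…8.
Finally multiplying by (1 + 2z + 2z²), the product of all factors after the first has coefficients 1,-3,-2,6,12,-7,-20,2,4 for degrees 0…8.
[z⁸] = 1·4 + 1·2 + 1·(-20) + 1·(-7) + 1·12 = -9.

-9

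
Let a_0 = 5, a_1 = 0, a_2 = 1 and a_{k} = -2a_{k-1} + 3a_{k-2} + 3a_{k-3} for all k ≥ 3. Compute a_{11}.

31435

The ordinary generating function has denominator 1 + 2z - 3z^2 - 3z^3.
Iterating the recurrence: a_0,…,a_{11} = 5, 0, 1, 13, -23, 88, -206, 607, -1568, 4339, -11561, 31435.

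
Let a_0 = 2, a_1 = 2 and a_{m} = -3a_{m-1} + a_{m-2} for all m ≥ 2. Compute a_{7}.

The ordinary generating function has denominator 1 + 3y - y^2.
Iterating the recurrence: a_0,…,a_{7} = 2, 2, -4, 14, -46, 152, -502, 1658.

1658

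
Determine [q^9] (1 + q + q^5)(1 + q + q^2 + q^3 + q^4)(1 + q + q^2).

(1 + q + q^5) has coefficients 1,1,0,0,0,1 for degrees 0…5.
(1 + q + q^2 + q^3 + q^4) has coefficients 1,1,1,1,1,0,0,0,0,0 for degrees 0…9.
Finally multiplying by (1 + q + q^2), the product of all factors after the first has coefficients 1,2,3,3,3,2,1,0,0,0 for degrees 0…9.
[q^9] = 1·0 + 1·0 + 1·3 = 3.

3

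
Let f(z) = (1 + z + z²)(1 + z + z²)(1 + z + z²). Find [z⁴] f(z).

6

(1 + z + z²) has coefficients 1,1,1 for degrees 0…2.
(1 + z + z²) has coefficients 1,1,1,0,0 for degrees 0…4.
Finally multiplying by (1 + z + z²), the product of all factors after the first has coefficients 1,2,3,2,1 for degrees 0…4.
[z⁴] = 1·1 + 1·2 + 1·3 = 6.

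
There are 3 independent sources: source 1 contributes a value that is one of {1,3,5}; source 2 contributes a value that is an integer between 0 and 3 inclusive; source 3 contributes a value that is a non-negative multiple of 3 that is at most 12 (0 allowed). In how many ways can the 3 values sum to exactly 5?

3

The generating function for the choices is (y + y^3 + y^5)·(1 + y + y^2 + y^3)·(1 + y^3 + y^6 + y^9 + y^12); the count is [y^5].
(y + y^3 + y^5) has coefficients 0,1,0,1,0,1 for degrees 0…5.
(1 + y + y^2 + y^3) has coefficients 1,1,1,1,0,0 for degrees 0…5.
Finally multiplying by (1 + y^3 + y^6 + y^9 + y^12), the product of all factors after the first has coefficients 1,1,1,2,1,1 for degrees 0…5.
[y^5] = 1·1 + 1·1 + 1·1 = 3.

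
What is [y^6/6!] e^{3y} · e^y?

The EGF product rule gives c_6 = Σ_{k_1+k_2=6} C(6; k_1,k_2) · ∏ g_i(k_i), where e^{3y} gives (3)^k; e^y gives (1)^k.
g_1(k) for k = 0…6: 1, 3, 9, 27, 81, 243, 729.
g_2(k) for k = 0…6: 1, 1, 1, 1, 1, 1, 1.
c_6 = Σ_k C(6,k)·g_1(k)·g_2(6−k) = 1·1·1 + 6·3·1 + 15·9·1 + 20·27·1 + 15·81·1 + 6·243·1 + 1·729·1 = 1 + 18 + 135 + 540 + 1215 + 1458 + 729 = 4096.

4096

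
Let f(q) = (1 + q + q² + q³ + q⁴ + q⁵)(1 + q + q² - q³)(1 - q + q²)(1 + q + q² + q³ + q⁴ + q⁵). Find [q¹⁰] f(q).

(1 + q + q² + q³ + q⁴ + q⁵) has coefficients 1,1,1,1,1,1 for degrees 0…5.
(1 + q + q² - q³) has coefficients 1,1,1,-1,0,0,0,0,0,0,0 for degrees 0…10.
Multiplying by (1 - q + q²) gives running coefficients 1,0,1,-1,2,-1,0,0,0,0,0 for degrees 0…10.
Finally multiplying by (1 + q + q² + q³ + q⁴ + q⁵), the product of all factors after the first has coefficients 1,1,2,1,3,2,1,1,0,1,-1 for degrees 0…10.
[q¹⁰] = 1·(-1) + 1·1 + 1·0 + 1·1 + 1·1 + 1·2 = 4.

4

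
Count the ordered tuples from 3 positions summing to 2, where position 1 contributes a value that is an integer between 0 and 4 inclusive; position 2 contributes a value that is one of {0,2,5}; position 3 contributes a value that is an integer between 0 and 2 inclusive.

4

The generating function for the choices is (1 + y + y^2 + y^3 + y^4)·(1 + y^2 + y^5)·(1 + y + y^2); the count is [y^2].
(1 + y + y^2 + y^3 + y^4) has coefficients 1,1,1 for degrees 0…2.
(1 + y^2 + y^5) has coefficients 1,0,1 for degrees 0…2.
Finally multiplying by (1 + y + y^2), the product of all factors after the first has coefficients 1,1,2 for degrees 0…2.
[y^2] = 1·2 + 1·1 + 1·1 = 4.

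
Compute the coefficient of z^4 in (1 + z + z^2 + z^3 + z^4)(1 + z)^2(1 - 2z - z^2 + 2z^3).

-2

(1 + z + z^2 + z^3 + z^4) has coefficients 1,1,1,1,1 for degrees 0…4.
(1 + z)^2 has coefficients 1,2,1,0,0 for degrees 0…4.
Finally multiplying by (1 - 2z - z^2 + 2z^3), the product of all factors after the first has coefficients 1,0,-4,-2,3 for degrees 0…4.
[z^4] = 1·3 + 1·(-2) + 1·(-4) + 1·0 + 1·1 = -2.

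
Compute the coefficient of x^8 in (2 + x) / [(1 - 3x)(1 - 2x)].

44647

The denominator gives the recurrence a_n = 5a_(n−1) − 6a_(n−2) for n ≥ 2; the numerator fixes a_0 = 2, a_1 = 11.
Iterating: 2, 11, 43, 149, 487, 1541, 4783, 14669, 44647, so a_8 = 44647.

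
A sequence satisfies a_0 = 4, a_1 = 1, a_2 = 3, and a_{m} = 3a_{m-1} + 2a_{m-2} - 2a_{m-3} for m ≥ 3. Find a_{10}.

The ordinary generating function has denominator 1 - 3z - 2z^2 + 2z^3.
Iterating the recurrence: a_0,…,a_{10} = 4, 1, 3, 3, 13, 39, 137, 463, 1585, 5407, 18465.

18465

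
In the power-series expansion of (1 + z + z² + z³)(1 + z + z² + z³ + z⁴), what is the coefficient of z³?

4

(1 + z + z² + z³) has coefficients 1,1,1,1 for degrees 0…3.
(1 + z + z² + z³ + z⁴) has coefficients 1,1,1,1 for degrees 0…3.
[z³] = 1·1 + 1·1 + 1·1 + 1·1 = 4.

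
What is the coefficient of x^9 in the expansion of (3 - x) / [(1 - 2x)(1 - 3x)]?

154904

The denominator gives the recurrence a_n = 5a_(n−1) − 6a_(n−2) for n ≥ 3; the numerator fixes a_0 = 3, a_1 = 14, a_2 = 52.
Iterating: 3, 14, 52, 176, 568, 1784, 5512, 16856, 51208, 154904, so a_9 = 154904.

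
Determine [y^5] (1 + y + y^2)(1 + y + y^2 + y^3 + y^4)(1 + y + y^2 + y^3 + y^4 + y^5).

14

(1 + y + y^2) has coefficients 1,1,1 for degrees 0…2.
(1 + y + y^2 + y^3 + y^4) has coefficients 1,1,1,1,1,0 for degrees 0…5.
Finally multiplying by (1 + y + y^2 + y^3 + y^4 + y^5), the product of all factors after the first has coefficients 1,2,3,4,5,5 for degrees 0…5.
[y^5] = 1·5 + 1·5 + 1·4 = 14.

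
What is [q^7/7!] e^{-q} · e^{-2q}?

-2187

The EGF product rule gives c_7 = Σ_{k_1+k_2=7} C(7; k_1,k_2) · ∏ g_i(k_i), where e^{-q} gives (-1)^k; e^{-2q} gives (-2)^k.
g_1(k) for k = 0…7: 1, -1, 1, -1, 1, -1, 1, -1.
g_2(k) for k = 0…7: 1, -2, 4, -8, 16, -32, 64, -128.
c_7 = Σ_k C(7,k)·g_1(k)·g_2(7−k) = 1·1·(-128) + 7·(-1)·64 + 21·1·(-32) + 35·(-1)·16 + 35·1·(-8) + 21·(-1)·4 + 7·1·(-2) + 1·(-1)·1 = −128 − 448 − 672 − 560 − 280 − 84 − 14 − 1 = -2187.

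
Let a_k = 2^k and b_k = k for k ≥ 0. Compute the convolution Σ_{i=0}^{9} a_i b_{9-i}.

1013

Write out a_i and b_{9-i} for i = 0,…,9 and sum the products.
Σ = 1·9 + 2·8 + 4·7 + 8·6 + 16·5 + 32·4 + 64·3 + 128·2 + 256·1 + 512·0 = 1013.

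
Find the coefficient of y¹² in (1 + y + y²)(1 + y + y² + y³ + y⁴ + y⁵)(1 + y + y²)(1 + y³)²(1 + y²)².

79

(1 + y + y²) has coefficients 1,1,1 for degrees 0…2.
(1 + y + y² + y³ + y⁴ + y⁵) has coefficients 1,1,1,1,1,1,0,0,0,0,0,0,0 for degrees 0…12.
Multiplying by (1 + y + y²) gives running coefficients 1,2,3,3,3,3,2,1,0,0,0,0,0 for degrees 0…12.
Multiplying by (1 + y³)² gives running coefficients 1,2,3,5,7,9,9,9,9,7,5,3,2 for degrees 0…12.
Finally multiplying by (1 + y²)², the product of all factors after the first has coefficients 1,2,5,9,14,21,26,32,34,34,32,26,21 for degrees 0…12.
[y¹²] = 1·21 + 1·26 + 1·32 = 79.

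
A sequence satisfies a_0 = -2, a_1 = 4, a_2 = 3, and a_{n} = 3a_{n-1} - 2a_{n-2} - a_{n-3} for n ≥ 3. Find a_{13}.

-451

The ordinary generating function has denominator 1 - 3t + 2t^2 + t^3.
Iterating the recurrence: a_0,…,a_{13} = -2, 4, 3, 3, -1, -12, -37, -86, -172, -307, -491, -687, -772, -451.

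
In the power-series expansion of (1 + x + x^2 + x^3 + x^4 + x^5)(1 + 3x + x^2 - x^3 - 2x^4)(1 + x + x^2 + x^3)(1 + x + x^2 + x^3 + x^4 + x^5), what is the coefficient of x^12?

(1 + x + x^2 + x^3 + x^4 + x^5) has coefficients 1,1,1,1,1,1 for degrees 0…5.
(1 + 3x + x^2 - x^3 - 2x^4) has coefficients 1,3,1,-1,-2,0,0,0,0,0,0,0,0 for degrees 0…12.
Multiplying by (1 + x + x^2 + x^3) gives running coefficients 1,4,5,4,1,-2,-3,-2,0,0,0,0,0 for degrees 0…12.
Finally multiplying by (1 + x + x^2 + x^3 + x^4 + x^5), the product of all factors after the first has coefficients 1,5,10,14,15,13,9,3,-2,-6,-7,-5,-2 for degrees 0…12.
[x^12] = 1·(-2) + 1·(-5) + 1·(-7) + 1·(-6) + 1·(-2) + 1·3 = -19.

-19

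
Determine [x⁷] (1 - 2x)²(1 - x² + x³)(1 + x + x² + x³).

-4

(1 - 2x)² has coefficients 1,-4,4 for degrees 0…2.
(1 - x² + x³) has coefficients 1,0,-1,1,0,0,0,0 for degrees 0…7.
Finally multiplying by (1 + x + x² + x³), the product of all factors after the first has coefficients 1,1,0,1,0,0,1,0 for degrees 0…7.
[x⁷] = 1·0 − 4·1 + 4·0 = -4.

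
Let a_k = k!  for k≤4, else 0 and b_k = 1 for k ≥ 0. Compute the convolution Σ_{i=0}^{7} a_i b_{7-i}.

34

Write out a_i and b_{7-i} for i = 0,…,7 and sum the products.
Σ = 1·1 + 1·1 + 2·1 + 6·1 + 24·1 + 0·1 + 0·1 + 0·1 = 34.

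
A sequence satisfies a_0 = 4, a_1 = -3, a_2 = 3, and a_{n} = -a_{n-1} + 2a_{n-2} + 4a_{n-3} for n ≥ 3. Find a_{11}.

-337

The ordinary generating function has denominator 1 + q - 2q^2 - 4q^3.
Iterating the recurrence: a_0,…,a_{11} = 4, -3, 3, 7, -13, 39, -37, 63, 19, -41, 331, -337.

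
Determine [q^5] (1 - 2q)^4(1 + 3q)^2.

(1 - 2q)^4 has coefficients 1,-8,24,-32,16 for degrees 0…4.
(1 + 3q)^2 has coefficients 1,6,9,0,0,0 for degrees 0…5.
[q^5] = 1·0 − 8·0 + 24·0 − 32·9 + 16·6 = -192.

-192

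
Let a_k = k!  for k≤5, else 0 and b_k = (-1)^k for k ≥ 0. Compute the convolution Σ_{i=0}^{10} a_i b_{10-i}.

-100

This is [x^10] in the product of the two ordinary generating functions.
Σ = 1·1 + 1·(-1) + 2·1 + 6·(-1) + 24·1 + 120·(-1) + 0·1 + 0·(-1) + 0·1 + 0·(-1) + 0·1 = -100.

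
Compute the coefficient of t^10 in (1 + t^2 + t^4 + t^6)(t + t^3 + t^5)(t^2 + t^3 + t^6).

(1 + t^2 + t^4 + t^6) has coefficients 1,0,1,0,1,0,1 for degrees 0…6.
(t + t^3 + t^5) has coefficients 0,1,0,1,0,1,0,0,0,0,0 for degrees 0…10.
Finally multiplying by (t^2 + t^3 + t^6), the product of all factors after the first has coefficients 0,0,0,1,1,1,1,2,1,1,0 for degrees 0…10.
[t^10] = 1·0 + 1·1 + 1·1 + 1·1 = 3.

3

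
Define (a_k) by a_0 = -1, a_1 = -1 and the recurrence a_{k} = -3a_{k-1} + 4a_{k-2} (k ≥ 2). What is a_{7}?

The ordinary generating function has denominator 1 + 3z - 4z^2.
Iterating the recurrence: a_0,…,a_{7} = -1, -1, -1, -1, -1, -1, -1, -1.

-1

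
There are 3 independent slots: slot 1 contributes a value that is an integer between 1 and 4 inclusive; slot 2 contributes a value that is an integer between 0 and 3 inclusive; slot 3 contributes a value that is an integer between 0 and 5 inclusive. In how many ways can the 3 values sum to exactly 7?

The generating function for the choices is (t + t² + t³ + t⁴)·(1 + t + t² + t³)·(1 + t + t² + t³ + t⁴ + t⁵); the count is [t⁷].
(t + t² + t³ + t⁴) has coefficients 0,1,1,1,1 for degrees 0…4.
(1 + t + t² + t³) has coefficients 1,1,1,1,0,0,0,0 for degrees 0…7.
Finally multiplying by (1 + t + t² + t³ + t⁴ + t⁵), the product of all factors after the first has coefficients 1,2,3,4,4,4,3,2 for degrees 0…7.
[t⁷] = 1·3 + 1·4 + 1·4 + 1·4 = 15.

15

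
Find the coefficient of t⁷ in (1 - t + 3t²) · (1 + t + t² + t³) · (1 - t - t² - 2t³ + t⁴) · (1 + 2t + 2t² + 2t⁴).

-40

(1 - t + 3t²) has coefficients 1,-1,3 for degrees 0…2.
(1 + t + t² + t³) has coefficients 1,1,1,1,0,0,0,0 for degrees 0…7.
Multiplying by (1 - t - t² - 2t³ + t⁴) gives running coefficients 1,0,-1,-3,-3,-2,-1,1 for degrees 0…7.
Finally multiplying by (1 + 2t + 2t² + 2t⁴), the product of all factors after the first has coefficients 1,2,1,-5,-9,-14,-13,-11 for degrees 0…7.
[t⁷] = 1·(-11) − 1·(-13) + 3·(-14) = -40.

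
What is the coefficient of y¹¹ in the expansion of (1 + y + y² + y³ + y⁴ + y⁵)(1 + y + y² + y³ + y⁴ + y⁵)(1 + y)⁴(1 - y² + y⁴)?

52

(1 + y + y² + y³ + y⁴ + y⁵) has coefficients 1,1,1,1,1,1 for degrees 0…5.
(1 + y + y² + y³ + y⁴ + y⁵) has coefficients 1,1,1,1,1,1,0,0,0,0,0,0 for degrees 0…11.
Multiplying by (1 + y)⁴ gives running coefficients 1,5,11,15,16,16,15,11,5,1,0,0 for degrees 0…11.
Finally multiplying by (1 - y² + y⁴), the product of all factors after the first has coefficients 1,5,10,10,6,6,10,10,6,6,10,10 for degrees 0…11.
[y¹¹] = 1·10 + 1·10 + 1·6 + 1·6 + 1·10 + 1·10 = 52.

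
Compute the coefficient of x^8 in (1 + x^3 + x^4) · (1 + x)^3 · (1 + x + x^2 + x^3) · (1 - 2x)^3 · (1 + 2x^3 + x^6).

-22

(1 + x^3 + x^4) has coefficients 1,0,0,1,1 for degrees 0…4.
(1 + x)^3 has coefficients 1,3,3,1,0,0,0,0,0 for degrees 0…8.
Multiplying by (1 + x + x^2 + x^3) gives running coefficients 1,4,7,8,7,4,1,0,0 for degrees 0…8.
Multiplying by (1 - 2x)^3 gives running coefficients 1,-2,-5,6,11,2,-3,-14,-20 for degrees 0…8.
Finally multiplying by (1 + 2x^3 + x^6), the product of all factors after the first has coefficients 1,-2,-5,8,7,-8,10,6,-21 for degrees 0…8.
[x^8] = 1·(-21) + 1·(-8) + 1·7 = -22.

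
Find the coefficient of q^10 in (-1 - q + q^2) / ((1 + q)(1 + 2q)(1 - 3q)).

-32682

Partial fractions give a closed form: a_n = (-1/4)·(-1)^n + (-1/5)·(-2)^n + (-11/20)·3^n.
At n = 10: a_10 = -32682.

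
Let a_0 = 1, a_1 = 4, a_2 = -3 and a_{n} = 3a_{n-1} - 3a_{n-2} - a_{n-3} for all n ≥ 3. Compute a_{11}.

The ordinary generating function has denominator 1 - 3x + 3x^2 + x^3.
Iterating the recurrence: a_0,…,a_{11} = 1, 4, -3, -22, -61, -114, -137, -8, 501, 1664, 3497, 4998.

4998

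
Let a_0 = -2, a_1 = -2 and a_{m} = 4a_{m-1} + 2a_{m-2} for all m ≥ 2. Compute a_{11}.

-8008512

The ordinary generating function has denominator 1 - 4x - 2x^2.
Iterating the recurrence: a_0,…,a_{11} = -2, -2, -12, -52, -232, -1032, -4592, -20432, -90912, -404512, -1799872, -8008512.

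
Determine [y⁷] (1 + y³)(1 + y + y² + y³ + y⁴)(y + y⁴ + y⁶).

(1 + y³) has coefficients 1,0,0,1 for degrees 0…3.
(1 + y + y² + y³ + y⁴) has coefficients 1,1,1,1,1,0,0,0 for degrees 0…7.
Finally multiplying by (y + y⁴ + y⁶), the product of all factors after the first has coefficients 0,1,1,1,2,2,2,2 for degrees 0…7.
[y⁷] = 1·2 + 1·2 = 4.

4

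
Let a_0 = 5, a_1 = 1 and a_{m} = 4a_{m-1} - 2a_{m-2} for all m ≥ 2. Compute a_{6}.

-1080

The ordinary generating function has denominator 1 - 4y + 2y^2.
Iterating the recurrence: a_0,…,a_{6} = 5, 1, -6, -26, -92, -316, -1080.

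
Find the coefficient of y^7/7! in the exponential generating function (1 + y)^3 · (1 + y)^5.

40320

The EGF product rule gives c_7 = Σ_{k_1+k_2=7} C(7; k_1,k_2) · ∏ g_i(k_i), where (1+y)^3 gives the falling factorial (3)_k; (1+y)^5 gives the falling factorial (5)_k.
g_1(k) for k = 0…7: 1, 3, 6, 6, 0, 0, 0, 0.
g_2(k) for k = 0…7: 1, 5, 20, 60, 120, 120, 0, 0.
c_7 = Σ_k C(7,k)·g_1(k)·g_2(7−k) = 21·6·120 + 35·6·120 = 15120 + 25200 = 40320.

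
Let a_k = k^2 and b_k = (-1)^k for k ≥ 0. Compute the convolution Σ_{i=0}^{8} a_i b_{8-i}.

36

The convolution is the x^8 coefficient of A(x)B(x).
Σ = 0·1 + 1·(-1) + 4·1 + 9·(-1) + 16·1 + 25·(-1) + 36·1 + 49·(-1) + 64·1 = 36.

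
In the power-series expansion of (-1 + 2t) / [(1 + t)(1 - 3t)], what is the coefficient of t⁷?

-546

Partial fractions give a closed form: a_n = (-3/4)·(-1)^n + (-1/4)·3^n.
At n = 7: a_7 = -546.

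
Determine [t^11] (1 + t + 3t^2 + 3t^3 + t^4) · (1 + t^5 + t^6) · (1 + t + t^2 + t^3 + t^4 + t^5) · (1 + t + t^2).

(1 + t + 3t^2 + 3t^3 + t^4) has coefficients 1,1,3,3,1 for degrees 0…4.
(1 + t^5 + t^6) has coefficients 1,0,0,0,0,1,1,0,0,0,0,0 for degrees 0…11.
Multiplying by (1 + t + t^2 + t^3 + t^4 + t^5) gives running coefficients 1,1,1,1,1,2,2,2,2,2,2,1 for degrees 0…11.
Finally multiplying by (1 + t + t^2), the product of all factors after the first has coefficients 1,2,3,3,3,4,5,6,6,6,6,5 for degrees 0…11.
[t^11] = 1·5 + 1·6 + 3·6 + 3·6 + 1·6 = 53.

53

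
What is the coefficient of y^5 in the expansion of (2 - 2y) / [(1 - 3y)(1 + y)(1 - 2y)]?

686

Partial fractions give a closed form: a_n = (3)·3^n + (1/3)·(-1)^n + (-4/3)·2^n.
At n = 5: a_5 = 686.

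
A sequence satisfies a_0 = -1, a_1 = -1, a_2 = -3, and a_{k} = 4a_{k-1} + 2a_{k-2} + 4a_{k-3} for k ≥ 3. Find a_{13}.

The ordinary generating function has denominator 1 - 4t - 2t^2 - 4t^3.
Iterating the recurrence: a_0,…,a_{13} = -1, -1, -3, -18, -82, -376, -1740, -8040, -37144, -171616, -792912, -3663456, -16926112, -78203008.

-78203008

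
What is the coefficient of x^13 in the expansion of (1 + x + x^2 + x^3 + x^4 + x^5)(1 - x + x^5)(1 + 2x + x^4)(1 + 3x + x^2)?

7

(1 + x + x^2 + x^3 + x^4 + x^5) has coefficients 1,1,1,1,1,1 for degrees 0…5.
(1 - x + x^5) has coefficients 1,-1,0,0,0,1,0,0,0,0,0,0,0,0 for degrees 0…13.
Multiplying by (1 + 2x + x^4) gives running coefficients 1,1,-2,0,1,0,2,0,0,1,0,0,0,0 for degrees 0…13.
Finally multiplying by (1 + 3x + x^2), the product of all factors after the first has coefficients 1,4,2,-5,-1,3,3,6,2,1,3,1,0,0 for degrees 0…13.
[x^13] = 1·0 + 1·0 + 1·1 + 1·3 + 1·1 + 1·2 = 7.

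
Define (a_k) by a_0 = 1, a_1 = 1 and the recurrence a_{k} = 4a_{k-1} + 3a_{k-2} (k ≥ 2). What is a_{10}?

The ordinary generating function has denominator 1 - 4z - 3z^2.
Iterating the recurrence: a_0,…,a_{10} = 1, 1, 7, 31, 145, 673, 3127, 14527, 67489, 313537, 1456615.

1456615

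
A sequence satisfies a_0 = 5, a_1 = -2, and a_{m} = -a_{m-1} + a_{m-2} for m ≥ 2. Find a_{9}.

-173

The ordinary generating function has denominator 1 + t - t^2.
Iterating the recurrence: a_0,…,a_{9} = 5, -2, 7, -9, 16, -25, 41, -66, 107, -173.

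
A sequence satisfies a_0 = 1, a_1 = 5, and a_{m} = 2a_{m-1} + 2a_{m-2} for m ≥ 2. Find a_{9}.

The ordinary generating function has denominator 1 - 2x - 2x^2.
Iterating the recurrence: a_0,…,a_{9} = 1, 5, 12, 34, 92, 252, 688, 1880, 5136, 14032.

14032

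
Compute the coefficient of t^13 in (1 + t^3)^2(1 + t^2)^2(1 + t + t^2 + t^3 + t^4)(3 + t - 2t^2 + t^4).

5

(1 + t^3)^2 has coefficients 1,0,0,2,0,0,1 for degrees 0…6.
(1 + t^2)^2 has coefficients 1,0,2,0,1,0,0,0,0,0,0,0,0,0 for degrees 0…13.
Multiplying by (1 + t + t^2 + t^3 + t^4) gives running coefficients 1,1,3,3,4,3,3,1,1,0,0,0,0,0 for degrees 0…13.
Finally multiplying by (3 + t - 2t^2 + t^4), the product of all factors after the first has coefficients 3,4,8,10,10,8,7,3,2,2,1,1,1,0 for degrees 0…13.
[t^13] = 1·0 + 2·1 + 1·3 = 5.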